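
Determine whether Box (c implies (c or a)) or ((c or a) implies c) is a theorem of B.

Yes, valid

Tableau for the negation not (Box (c implies (c or a)) or ((c or a) implies c)):
1. not (Box (c implies (c or a)) or ((c or a) implies c)), 0
2. not Box (c implies (c or a)), 0
3. not ((c or a) implies c), 0
4. c or a, 0
5. not c, 0
6. a, 0
7. not (c implies (c or a)), 1
8. c, 1
9. not (c or a), 1
10. not c, 1
11. not a, 1
Accessibility: 0R0, 0R1, 1R0, 1R1
Branch closes: c and not c both at 1.
All branches of the negation close; one closing branch shown above.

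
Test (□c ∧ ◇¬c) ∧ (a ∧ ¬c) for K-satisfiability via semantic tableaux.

No, unsatisfiable

1. (□c ∧ ◇¬c) ∧ (a ∧ ¬c), u
2. □c ∧ ◇¬c, u
3. a ∧ ¬c, u
4. □c, u
5. ◇¬c, u
6. a, u
7. ¬c, u
8. ¬c, v
9. c, v
Accessibility: uRv
Branch closes: c and ¬c both at v.
Every branch closes; the branch above is one of them.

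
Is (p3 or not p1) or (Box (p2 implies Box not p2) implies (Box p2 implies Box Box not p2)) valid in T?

Tableau for the negation not ((p3 or not p1) or (Box (p2 implies Box not p2) implies (Box p2 implies Box Box not p2))):
1. not ((p3 or not p1) or (Box (p2 implies Box not p2) implies (Box p2 implies Box Box not p2))), 0
2. not (p3 or not p1), 0   [neg-or-rule on 1]
3. not (Box (p2 implies Box not p2) implies (Box p2 implies Box Box not p2)), 0   [neg-or-rule on 1]
4. not p3, 0   [neg-or-rule on 2]
5. p1, 0   [neg-or-rule on 2]
6. Box (p2 implies Box not p2), 0   [neg-implies-rule on 3]
7. not (Box p2 implies Box Box not p2), 0   [neg-implies-rule on 3]
8. Box p2, 0   [neg-implies-rule on 7]
9. not Box Box not p2, 0   [neg-implies-rule on 7]
10. p2 implies Box not p2, 0   [Box-rule on 6 via 0R0]
11. p2, 0   [Box-rule on 8 via 0R0]
12. Box not p2, 0   [implies-rule on 10 (branches; this branch)]
13. not p2, 0   [Box-rule on 12 via 0R0]
Accessibility: 0R0
Branch closes: p2 and not p2 both at 0.
Every branch of the negation's tableau closes; the branch above is one of them.

Valid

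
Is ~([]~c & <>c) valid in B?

Yes, valid

Tableau for the negation []~c & <>c:
1. []~c & <>c, 0
2. []~c, 0
3. <>c, 0
4. ~c, 0
5. c, 1
6. ~c, 1
Accessibility: 0R0, 0R1, 1R0, 1R1
Branch closes: c and ~c both at 1.
All branches of the negation close; one closing branch shown above.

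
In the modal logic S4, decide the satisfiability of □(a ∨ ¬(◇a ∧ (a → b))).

Satisfiable

1. □(a ∨ ¬(◇a ∧ (a → b))), w0
2. a ∨ ¬(◇a ∧ (a → b)), w0
3. ¬(◇a ∧ (a → b)), w0
4. ¬(a → b), w0
5. a, w0
6. ¬b, w0
Accessibility: w0Rw0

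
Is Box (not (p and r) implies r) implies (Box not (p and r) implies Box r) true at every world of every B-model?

Yes, valid

Tableau for the negation not (Box (not (p and r) implies r) implies (Box not (p and r) implies Box r)):
1. not (Box (not (p and r) implies r) implies (Box not (p and r) implies Box r)), 0
2. Box (not (p and r) implies r), 0
3. not (Box not (p and r) implies Box r), 0
4. Box not (p and r), 0
5. not Box r, 0
6. not (p and r) implies r, 0
7. not (p and r), 0
8. r, 0
9. not p, 0
10. not r, 1
11. not (p and r) implies r, 1
12. not (p and r), 1
13. p and r, 1
14. p, 1
15. r, 1
Accessibility: 0R0, 0R1, 1R0, 1R1
Branch closes: r and not r both at 1.
All branches of the negation close; one closing branch shown above.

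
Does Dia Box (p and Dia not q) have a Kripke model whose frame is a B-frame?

Satisfiable (open branch found)

1. Dia Box (p and Dia not q), w0
2. Box (p and Dia not q), w1   [Dia-rule on 1: fresh world w1, w0Rw1]
3. p and Dia not q, w0   [Box-rule on 2 via w1Rw0]
4. p, w0   [and-rule on 3]
5. Dia not q, w0   [and-rule on 3]
6. p and Dia not q, w1   [Box-rule on 2 via w1Rw1]
7. p, w1   [and-rule on 6]
8. Dia not q, w1   [and-rule on 6]
9. not q, w2   [Dia-rule on 5: fresh world w2, w0Rw2]
10. not q, w3   [Dia-rule on 8: fresh world w3, w1Rw3]
11. p and Dia not q, w3   [Box-rule on 2 via w1Rw3]
12. p, w3   [and-rule on 11]
13. Dia not q, w3   [and-rule on 11]
14. not q, w4   [Dia-rule on 13: fresh world w4, w3Rw4]
Accessibility: w0Rw0, w0Rw1, w0Rw2, w1Rw0, w1Rw1, w1Rw3, w2Rw0, w2Rw2, w3Rw1, w3Rw3, w3Rw4, w4Rw3, w4Rw4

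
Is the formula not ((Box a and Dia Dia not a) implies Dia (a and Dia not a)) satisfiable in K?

Unsatisfiable

1. not ((Box a and Dia Dia not a) implies Dia (a and Dia not a)), 0
2. Box a and Dia Dia not a, 0   [neg-implies-rule on 1]
3. not Dia (a and Dia not a), 0   [neg-implies-rule on 1]
4. Box a, 0   [and-rule on 2]
5. Dia Dia not a, 0   [and-rule on 2]
6. Dia not a, 1   [Dia-rule on 5: fresh world 1, 0R1]
7. not (a and Dia not a), 1   [neg-Dia-rule on 3 via 0R1]
8. a, 1   [Box-rule on 4 via 0R1]
9. not Dia not a, 1   [neg-and-rule on 7 (branches; this branch)]
10. not a, 2   [Dia-rule on 6: fresh world 2, 1R2]
11. a, 2   [neg-Dia-rule on 9 via 1R2]
Accessibility: 0R1, 1R2
Branch closes: a and not a both at 2.
All branches of the tableau close; one closing branch shown above.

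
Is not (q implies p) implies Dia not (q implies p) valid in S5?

Tableau for the negation not (not (q implies p) implies Dia not (q implies p)):
1. not (not (q implies p) implies Dia not (q implies p)), u
2. not (q implies p), u
3. not Dia not (q implies p), u
4. q, u
5. not p, u
6. q implies p, u
7. p, u
Accessibility: uRu
Branch closes: p and not p both at u.
Every branch of the negation's tableau closes; the branch above is one of them.

Yes, valid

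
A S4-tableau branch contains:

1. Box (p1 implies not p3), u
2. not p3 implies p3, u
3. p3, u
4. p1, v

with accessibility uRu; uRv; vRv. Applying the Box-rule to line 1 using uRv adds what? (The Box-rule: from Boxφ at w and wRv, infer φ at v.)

p1 implies not p3, v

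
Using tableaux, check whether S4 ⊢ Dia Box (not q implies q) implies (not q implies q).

No, not valid

Tableau for the negation not (Dia Box (not q implies q) implies (not q implies q)):
1. not (Dia Box (not q implies q) implies (not q implies q)), w0
2. Dia Box (not q implies q), w0
3. not (not q implies q), w0
4. not q, w0
5. Box (not q implies q), w1
6. not q implies q, w1
7. q, w1
Accessibility: w0Rw0, w0Rw1, w1Rw1
The negation has an open branch (countermodel exists).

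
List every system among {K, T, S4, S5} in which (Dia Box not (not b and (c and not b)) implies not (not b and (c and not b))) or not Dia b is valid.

S5

S4-tableau for the negation not ((Dia Box not (not b and (c and not b)) implies not (not b and (c and not b))) or not Dia b):
1. not ((Dia Box not (not b and (c and not b)) implies not (not b and (c and not b))) or not Dia b), w0
2. not (Dia Box not (not b and (c and not b)) implies not (not b and (c and not b))), w0
3. Dia b, w0
4. Dia Box not (not b and (c and not b)), w0
5. not b and (c and not b), w0
6. not b, w0
7. c and not b, w0
8. c, w0
9. b, w1
10. Box not (not b and (c and not b)), w2
11. not (not b and (c and not b)), w2
12. not (c and not b), w2
13. b, w2
Accessibility: w0Rw0, w0Rw1, w0Rw2, w1Rw1, w2Rw2
Complete open branch: countermodel on an S4-frame, so not valid in S4, nor in K, T (the same frame is also a K-frame and a T-frame).
S5-tableau for the negation not ((Dia Box not (not b and (c and not b)) implies not (not b and (c and not b))) or not Dia b):
1. not ((Dia Box not (not b and (c and not b)) implies not (not b and (c and not b))) or not Dia b), w0
2. not (Dia Box not (not b and (c and not b)) implies not (not b and (c and not b))), w0
3. Dia b, w0
4. Dia Box not (not b and (c and not b)), w0
5. not b and (c and not b), w0
6. not b, w0
7. c and not b, w0
8. c, w0
9. b, w1
10. Box not (not b and (c and not b)), w2
11. not (not b and (c and not b)), w0
12. not (not b and (c and not b)), w1
13. not (not b and (c and not b)), w2
14. not (c and not b), w0
15. not (c and not b), w1
16. not (c and not b), w2
17. b, w0
Accessibility: w0Rw0, w0Rw1, w0Rw2, w1Rw0, w1Rw1, w1Rw2, w2Rw0, w2Rw1, w2Rw2
Branch closes: b and not b both at w0.
Every branch closes (one shown): valid in S5.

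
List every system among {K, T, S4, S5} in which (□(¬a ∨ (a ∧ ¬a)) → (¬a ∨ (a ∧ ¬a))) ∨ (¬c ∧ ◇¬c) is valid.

T, S4, S5

T-tableau for the negation ¬((□(¬a ∨ (a ∧ ¬a)) → (¬a ∨ (a ∧ ¬a))) ∨ (¬c ∧ ◇¬c)):
1. ¬((□(¬a ∨ (a ∧ ¬a)) → (¬a ∨ (a ∧ ¬a))) ∨ (¬c ∧ ◇¬c)), 0
2. ¬(□(¬a ∨ (a ∧ ¬a)) → (¬a ∨ (a ∧ ¬a))), 0
3. ¬(¬c ∧ ◇¬c), 0
4. □(¬a ∨ (a ∧ ¬a)), 0
5. ¬(¬a ∨ (a ∧ ¬a)), 0
6. a, 0
7. ¬(a ∧ ¬a), 0
8. ¬a ∨ (a ∧ ¬a), 0
9. ¬◇¬c, 0
10. c, 0
11. a ∧ ¬a, 0
12. ¬a, 0
Accessibility: 0R0
Branch closes: a and ¬a both at 0.
Every branch closes (one shown): valid in T, hence also in S4, S5 (every theorem of T is a theorem of S4 and S5).
K-tableau for the negation ¬((□(¬a ∨ (a ∧ ¬a)) → (¬a ∨ (a ∧ ¬a))) ∨ (¬c ∧ ◇¬c)):
1. ¬((□(¬a ∨ (a ∧ ¬a)) → (¬a ∨ (a ∧ ¬a))) ∨ (¬c ∧ ◇¬c)), 0
2. ¬(□(¬a ∨ (a ∧ ¬a)) → (¬a ∨ (a ∧ ¬a))), 0
3. ¬(¬c ∧ ◇¬c), 0
4. □(¬a ∨ (a ∧ ¬a)), 0
5. ¬(¬a ∨ (a ∧ ¬a)), 0
6. a, 0
7. ¬(a ∧ ¬a), 0
8. ¬◇¬c, 0
Complete open branch: countermodel on a K-frame, so not valid in K.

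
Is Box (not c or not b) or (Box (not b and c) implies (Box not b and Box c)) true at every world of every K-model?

Valid in K

Tableau for the negation not (Box (not c or not b) or (Box (not b and c) implies (Box not b and Box c))):
1. not (Box (not c or not b) or (Box (not b and c) implies (Box not b and Box c))), u
2. not Box (not c or not b), u   [neg-or-rule on 1]
3. not (Box (not b and c) implies (Box not b and Box c)), u   [neg-or-rule on 1]
4. Box (not b and c), u   [neg-implies-rule on 3]
5. not (Box not b and Box c), u   [neg-implies-rule on 3]
6. not Box c, u   [neg-and-rule on 5 (branches; this branch)]
7. not (not c or not b), v   [neg-Box-rule on 2: fresh world v, uRv]
8. c, v   [neg-or-rule on 7]
9. b, v   [neg-or-rule on 7]
10. not b and c, v   [Box-rule on 4 via uRv]
11. not b, v   [and-rule on 10]
Accessibility: uRv
Branch closes: b and not b both at v.
Every branch of the negation's tableau closes; the branch above is one of them.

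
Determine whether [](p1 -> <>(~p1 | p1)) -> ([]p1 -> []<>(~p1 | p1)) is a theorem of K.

Tableau for the negation ~([](p1 -> <>(~p1 | p1)) -> ([]p1 -> []<>(~p1 | p1))):
1. ~([](p1 -> <>(~p1 | p1)) -> ([]p1 -> []<>(~p1 | p1))), 0
2. [](p1 -> <>(~p1 | p1)), 0
3. ~([]p1 -> []<>(~p1 | p1)), 0
4. []p1, 0
5. ~[]<>(~p1 | p1), 0
6. ~<>(~p1 | p1), 1
7. p1 -> <>(~p1 | p1), 1
8. p1, 1
9. <>(~p1 | p1), 1
10. ~p1 | p1, 2
11. ~(~p1 | p1), 2
12. p1, 2
13. ~p1, 2
Accessibility: 0R1, 1R2
Branch closes: p1 and ~p1 both at 2.
All branches of the negation close; one closing branch shown above.

Valid in K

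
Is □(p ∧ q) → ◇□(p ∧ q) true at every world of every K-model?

Tableau for the negation ¬(□(p ∧ q) → ◇□(p ∧ q)):
1. ¬(□(p ∧ q) → ◇□(p ∧ q)), 0
2. □(p ∧ q), 0
3. ¬◇□(p ∧ q), 0
The negation has an open branch (countermodel exists).

Not valid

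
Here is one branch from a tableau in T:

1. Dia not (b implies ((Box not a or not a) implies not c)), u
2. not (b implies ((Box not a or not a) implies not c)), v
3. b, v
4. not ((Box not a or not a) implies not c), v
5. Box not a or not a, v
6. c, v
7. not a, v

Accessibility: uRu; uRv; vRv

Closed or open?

No atom appears with both signs at the same world.

No, open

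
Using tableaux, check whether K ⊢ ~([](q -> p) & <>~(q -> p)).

Yes, valid

Tableau for the negation [](q -> p) & <>~(q -> p):
1. [](q -> p) & <>~(q -> p), u
2. [](q -> p), u
3. <>~(q -> p), u
4. ~(q -> p), v
5. q, v
6. ~p, v
7. q -> p, v
8. p, v
Accessibility: uRv
Branch closes: p and ~p both at v.
Every branch of the negation's tableau closes; the branch above is one of them.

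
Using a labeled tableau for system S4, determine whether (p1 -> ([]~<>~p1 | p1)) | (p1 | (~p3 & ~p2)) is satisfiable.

1. (p1 -> ([]~<>~p1 | p1)) | (p1 | (~p3 & ~p2)), u
2. p1 | (~p3 & ~p2), u
3. ~p3 & ~p2, u
4. ~p3, u
5. ~p2, u
Accessibility: uRu

Satisfiable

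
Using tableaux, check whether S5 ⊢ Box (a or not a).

Tableau for the negation not Box (a or not a):
1. not Box (a or not a), u
2. not (a or not a), v   [neg-Box-rule on 1: fresh world v, uRv]
3. not a, v   [neg-or-rule on 2]
4. a, v   [neg-or-rule on 2]
Accessibility: uRu, uRv, vRu, vRv
Branch closes: a and not a both at v.
All branches of the negation close; one closing branch shown above.

Yes, valid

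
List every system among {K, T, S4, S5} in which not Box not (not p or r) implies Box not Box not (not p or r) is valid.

S5-tableau for the negation not (not Box not (not p or r) implies Box not Box not (not p or r)):
1. not (not Box not (not p or r) implies Box not Box not (not p or r)), w0
2. not Box not (not p or r), w0
3. not Box not Box not (not p or r), w0
4. not p or r, w1
5. r, w1
6. Box not (not p or r), w2
7. not (not p or r), w0
8. p, w0
9. not r, w0
10. not (not p or r), w1
11. p, w1
12. not r, w1
Accessibility: w0Rw0, w0Rw1, w0Rw2, w1Rw0, w1Rw1, w1Rw2, w2Rw0, w2Rw1, w2Rw2
Branch closes: r and not r both at w1.
Every branch closes (one shown): valid in S5.
S4-tableau for the negation not (not Box not (not p or r) implies Box not Box not (not p or r)):
1. not (not Box not (not p or r) implies Box not Box not (not p or r)), w0
2. not Box not (not p or r), w0
3. not Box not Box not (not p or r), w0
4. not p or r, w1
5. r, w1
6. Box not (not p or r), w2
7. not (not p or r), w2
8. p, w2
9. not r, w2
Accessibility: w0Rw0, w0Rw1, w0Rw2, w1Rw1, w2Rw2
Complete open branch: countermodel on an S4-frame, so not valid in S4, nor in K, T (the same frame is also a K-frame and a T-frame).

S5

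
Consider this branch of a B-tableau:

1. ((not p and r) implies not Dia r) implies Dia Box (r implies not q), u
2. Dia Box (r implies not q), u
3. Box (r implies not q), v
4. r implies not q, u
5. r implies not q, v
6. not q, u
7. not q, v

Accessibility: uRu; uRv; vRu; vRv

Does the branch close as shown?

Open

No world carries both an atom and its negation.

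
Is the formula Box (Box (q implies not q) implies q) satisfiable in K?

1. Box (Box (q implies not q) implies q), w0

Satisfiable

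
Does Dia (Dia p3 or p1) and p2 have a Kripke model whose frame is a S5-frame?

1. Dia (Dia p3 or p1) and p2, w0
2. Dia (Dia p3 or p1), w0
3. p2, w0
4. Dia p3 or p1, w1
5. p1, w1
Accessibility: w0Rw0, w0Rw1, w1Rw0, w1Rw1

Satisfiable (open branch found)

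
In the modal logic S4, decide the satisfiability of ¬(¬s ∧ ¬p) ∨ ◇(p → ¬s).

1. ¬(¬s ∧ ¬p) ∨ ◇(p → ¬s), u
2. ◇(p → ¬s), u   [∨-rule on 1 (branches; this branch)]
3. p → ¬s, v   [◇-rule on 2: fresh world v, uRv]
4. ¬s, v   [→-rule on 3 (branches; this branch)]
Accessibility: uRu, uRv, vRv

Satisfiable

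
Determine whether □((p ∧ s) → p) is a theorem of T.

Tableau for the negation ¬□((p ∧ s) → p):
1. ¬□((p ∧ s) → p), w0
2. ¬((p ∧ s) → p), w1
3. p ∧ s, w1
4. ¬p, w1
5. p, w1
6. s, w1
Accessibility: w0Rw0, w0Rw1, w1Rw1
Branch closes: p and ¬p both at w1.
Every branch of the negation's tableau closes; the branch above is one of them.

Valid in T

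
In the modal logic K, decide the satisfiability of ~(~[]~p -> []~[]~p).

Satisfiable

1. ~(~[]~p -> []~[]~p), u
2. ~[]~p, u
3. ~[]~[]~p, u
4. p, v
5. []~p, w
Accessibility: uRv, uRw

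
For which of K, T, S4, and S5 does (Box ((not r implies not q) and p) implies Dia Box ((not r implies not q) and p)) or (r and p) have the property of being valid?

K-tableau for the negation not ((Box ((not r implies not q) and p) implies Dia Box ((not r implies not q) and p)) or (r and p)):
1. not ((Box ((not r implies not q) and p) implies Dia Box ((not r implies not q) and p)) or (r and p)), w0
2. not (Box ((not r implies not q) and p) implies Dia Box ((not r implies not q) and p)), w0
3. not (r and p), w0
4. Box ((not r implies not q) and p), w0
5. not Dia Box ((not r implies not q) and p), w0
6. not p, w0
Complete open branch: countermodel on a K-frame, so not valid in K.
T-tableau for the negation not ((Box ((not r implies not q) and p) implies Dia Box ((not r implies not q) and p)) or (r and p)):
1. not ((Box ((not r implies not q) and p) implies Dia Box ((not r implies not q) and p)) or (r and p)), w0
2. not (Box ((not r implies not q) and p) implies Dia Box ((not r implies not q) and p)), w0
3. not (r and p), w0
4. Box ((not r implies not q) and p), w0
5. not Dia Box ((not r implies not q) and p), w0
6. (not r implies not q) and p, w0
7. not r implies not q, w0
8. p, w0
9. not Box ((not r implies not q) and p), w0
10. not r, w0
11. not q, w0
12. not ((not r implies not q) and p), w1
13. (not r implies not q) and p, w1
14. not r implies not q, w1
15. p, w1
16. not Box ((not r implies not q) and p), w1
17. not (not r implies not q), w1
18. not r, w1
19. q, w1
20. not q, w1
Accessibility: w0Rw0, w0Rw1, w1Rw1
Branch closes: q and not q both at w1.
Every branch closes (one shown): valid in T, hence also in S4, S5 (every theorem of T is a theorem of S4 and S5).

T, S4, S5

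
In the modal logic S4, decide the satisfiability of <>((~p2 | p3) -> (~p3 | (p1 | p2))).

1. <>((~p2 | p3) -> (~p3 | (p1 | p2))), w0
2. (~p2 | p3) -> (~p3 | (p1 | p2)), w1
3. ~p3 | (p1 | p2), w1
4. p1 | p2, w1
5. p2, w1
Accessibility: w0Rw0, w0Rw1, w1Rw1

Satisfiable (open branch found)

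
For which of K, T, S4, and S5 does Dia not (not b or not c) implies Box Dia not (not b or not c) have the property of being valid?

S5-tableau for the negation not (Dia not (not b or not c) implies Box Dia not (not b or not c)):
1. not (Dia not (not b or not c) implies Box Dia not (not b or not c)), u
2. Dia not (not b or not c), u   [neg-implies-rule on 1]
3. not Box Dia not (not b or not c), u   [neg-implies-rule on 1]
4. not (not b or not c), v   [Dia-rule on 2: fresh world v, uRv]
5. b, v   [neg-or-rule on 4]
6. c, v   [neg-or-rule on 4]
7. not Dia not (not b or not c), w   [neg-Box-rule on 3: fresh world w, uRw]
8. not b or not c, u   [neg-Dia-rule on 7 via wRu]
9. not b or not c, v   [neg-Dia-rule on 7 via wRv]
10. not b or not c, w   [neg-Dia-rule on 7 via wRw]
11. not c, u   [or-rule on 8 (branches; this branch)]
12. not c, v   [or-rule on 9 (branches; this branch)]
Accessibility: uRu, uRv, uRw, vRu, vRv, vRw, wRu, wRv, wRw
Branch closes: c and not c both at v.
Every branch closes (one shown): valid in S5.
S4-tableau for the negation not (Dia not (not b or not c) implies Box Dia not (not b or not c)):
1. not (Dia not (not b or not c) implies Box Dia not (not b or not c)), u
2. Dia not (not b or not c), u   [neg-implies-rule on 1]
3. not Box Dia not (not b or not c), u   [neg-implies-rule on 1]
4. not (not b or not c), v   [Dia-rule on 2: fresh world v, uRv]
5. b, v   [neg-or-rule on 4]
6. c, v   [neg-or-rule on 4]
7. not Dia not (not b or not c), w   [neg-Box-rule on 3: fresh world w, uRw]
8. not b or not c, w   [neg-Dia-rule on 7 via wRw]
9. not c, w   [or-rule on 8 (branches; this branch)]
Accessibility: uRu, uRv, uRw, vRv, wRw
Complete open branch: countermodel on an S4-frame, so not valid in S4, nor in K, T (the same frame is also a K-frame and a T-frame).

S5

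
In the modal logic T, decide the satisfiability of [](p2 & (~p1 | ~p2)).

1. [](p2 & (~p1 | ~p2)), u
2. p2 & (~p1 | ~p2), u
3. p2, u
4. ~p1 | ~p2, u
5. ~p1, u
Accessibility: uRu

Satisfiable (open branch found)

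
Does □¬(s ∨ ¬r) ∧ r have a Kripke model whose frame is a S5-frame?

1. □¬(s ∨ ¬r) ∧ r, 0
2. □¬(s ∨ ¬r), 0
3. r, 0
4. ¬(s ∨ ¬r), 0
5. ¬s, 0
Accessibility: 0R0

Satisfiable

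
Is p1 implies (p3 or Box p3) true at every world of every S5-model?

No, not valid

Tableau for the negation not (p1 implies (p3 or Box p3)):
1. not (p1 implies (p3 or Box p3)), u
2. p1, u
3. not (p3 or Box p3), u
4. not p3, u
5. not Box p3, u
6. not p3, v
Accessibility: uRu, uRv, vRu, vRv
The negation has an open branch (countermodel exists).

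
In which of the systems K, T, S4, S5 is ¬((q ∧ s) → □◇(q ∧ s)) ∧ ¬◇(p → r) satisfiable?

S5-tableau for the formula:
1. ¬((q ∧ s) → □◇(q ∧ s)) ∧ ¬◇(p → r), w0
2. ¬((q ∧ s) → □◇(q ∧ s)), w0
3. ¬◇(p → r), w0
4. q ∧ s, w0
5. ¬□◇(q ∧ s), w0
6. q, w0
7. s, w0
8. ¬(p → r), w0
9. p, w0
10. ¬r, w0
11. ¬◇(q ∧ s), w1
12. ¬(p → r), w1
13. p, w1
14. ¬r, w1
15. ¬(q ∧ s), w0
16. ¬(q ∧ s), w1
17. ¬s, w0
Accessibility: w0Rw0, w0Rw1, w1Rw0, w1Rw1
Branch closes: s and ¬s both at w0.
Every branch closes (one shown): unsatisfiable in S5.
S4-tableau for the formula:
1. ¬((q ∧ s) → □◇(q ∧ s)) ∧ ¬◇(p → r), w0
2. ¬((q ∧ s) → □◇(q ∧ s)), w0
3. ¬◇(p → r), w0
4. q ∧ s, w0
5. ¬□◇(q ∧ s), w0
6. q, w0
7. s, w0
8. ¬(p → r), w0
9. p, w0
10. ¬r, w0
11. ¬◇(q ∧ s), w1
12. ¬(p → r), w1
13. p, w1
14. ¬r, w1
15. ¬(q ∧ s), w1
16. ¬s, w1
Accessibility: w0Rw0, w0Rw1, w1Rw1
Complete open branch: satisfiable in S4, hence also in K, T (this S4-model is also a K-model and a T-model).

K, T, S4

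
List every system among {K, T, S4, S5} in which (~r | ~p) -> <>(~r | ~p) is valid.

K-tableau for the negation ~((~r | ~p) -> <>(~r | ~p)):
1. ~((~r | ~p) -> <>(~r | ~p)), u
2. ~r | ~p, u   [~->-rule on 1]
3. ~<>(~r | ~p), u   [~->-rule on 1]
4. ~p, u   [|-rule on 2 (branches; this branch)]
Complete open branch: countermodel on a K-frame, so not valid in K.
T-tableau for the negation ~((~r | ~p) -> <>(~r | ~p)):
1. ~((~r | ~p) -> <>(~r | ~p)), u
2. ~r | ~p, u   [~->-rule on 1]
3. ~<>(~r | ~p), u   [~->-rule on 1]
4. ~(~r | ~p), u   [~<>-rule on 3 via uRu]
5. r, u   [~|-rule on 4]
6. p, u   [~|-rule on 4]
7. ~p, u   [|-rule on 2 (branches; this branch)]
Accessibility: uRu
Branch closes: p and ~p both at u.
Every branch closes (one shown): valid in T, hence also in S4, S5 (every theorem of T is a theorem of S4 and S5).

T, S4, S5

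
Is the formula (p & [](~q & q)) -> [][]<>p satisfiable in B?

1. (p & [](~q & q)) -> [][]<>p, u
2. [][]<>p, u   [->-rule on 1 (branches; this branch)]
3. []<>p, u   [[]-rule on 2 via uRu]
4. <>p, u   [[]-rule on 3 via uRu]
5. p, v   [<>-rule on 4: fresh world v, uRv]
6. []<>p, v   [[]-rule on 2 via uRv]
7. <>p, v   [[]-rule on 3 via uRv]
8. p, w   [<>-rule on 7: fresh world w, vRw]
9. <>p, w   [[]-rule on 6 via vRw]
10. p, x   [<>-rule on 9: fresh world x, wRx]
Accessibility: uRu, uRv, vRu, vRv, vRw, wRv, wRw, wRx, xRw, xRx

Satisfiable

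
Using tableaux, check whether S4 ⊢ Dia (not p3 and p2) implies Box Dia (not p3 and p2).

Invalid (countermodel exists)

Tableau for the negation not (Dia (not p3 and p2) implies Box Dia (not p3 and p2)):
1. not (Dia (not p3 and p2) implies Box Dia (not p3 and p2)), w0
2. Dia (not p3 and p2), w0   [neg-implies-rule on 1]
3. not Box Dia (not p3 and p2), w0   [neg-implies-rule on 1]
4. not p3 and p2, w1   [Dia-rule on 2: fresh world w1, w0Rw1]
5. not p3, w1   [and-rule on 4]
6. p2, w1   [and-rule on 4]
7. not Dia (not p3 and p2), w2   [neg-Box-rule on 3: fresh world w2, w0Rw2]
8. not (not p3 and p2), w2   [neg-Dia-rule on 7 via w2Rw2]
9. not p2, w2   [neg-and-rule on 8 (branches; this branch)]
Accessibility: w0Rw0, w0Rw1, w0Rw2, w1Rw1, w2Rw2
The negation has an open branch (countermodel exists).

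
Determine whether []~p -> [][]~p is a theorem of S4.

Tableau for the negation ~([]~p -> [][]~p):
1. ~([]~p -> [][]~p), w0
2. []~p, w0
3. ~[][]~p, w0
4. ~p, w0
5. ~[]~p, w1
6. ~p, w1
7. p, w2
8. ~p, w2
Accessibility: w0Rw0, w0Rw1, w0Rw2, w1Rw1, w1Rw2, w2Rw2
Branch closes: p and ~p both at w2.
All branches of the negation close; one closing branch shown above.

Valid in S4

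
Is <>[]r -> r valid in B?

Tableau for the negation ~(<>[]r -> r):
1. ~(<>[]r -> r), w0
2. <>[]r, w0
3. ~r, w0
4. []r, w1
5. r, w0
Accessibility: w0Rw0, w0Rw1, w1Rw0, w1Rw1
Branch closes: r and ~r both at w0.
Every branch of the negation's tableau closes; the branch above is one of them.

Valid in B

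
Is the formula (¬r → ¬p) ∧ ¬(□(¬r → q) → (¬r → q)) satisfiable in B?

1. (¬r → ¬p) ∧ ¬(□(¬r → q) → (¬r → q)), 0
2. ¬r → ¬p, 0
3. ¬(□(¬r → q) → (¬r → q)), 0
4. □(¬r → q), 0
5. ¬(¬r → q), 0
6. ¬r, 0
7. ¬q, 0
8. ¬r → q, 0
9. ¬p, 0
10. q, 0
Accessibility: 0R0
Branch closes: q and ¬q both at 0.
(One branch shown.) All branches close.

Unsatisfiable (every branch closes)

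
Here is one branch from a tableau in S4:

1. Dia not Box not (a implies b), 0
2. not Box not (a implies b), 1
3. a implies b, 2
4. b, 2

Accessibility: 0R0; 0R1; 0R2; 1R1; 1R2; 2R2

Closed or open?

No atom appears with both signs at the same world.

No, open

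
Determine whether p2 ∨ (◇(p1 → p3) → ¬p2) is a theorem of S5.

Tableau for the negation ¬(p2 ∨ (◇(p1 → p3) → ¬p2)):
1. ¬(p2 ∨ (◇(p1 → p3) → ¬p2)), w0
2. ¬p2, w0
3. ¬(◇(p1 → p3) → ¬p2), w0
4. ◇(p1 → p3), w0
5. p2, w0
Accessibility: w0Rw0
Branch closes: p2 and ¬p2 both at w0.
All branches of the negation close; one closing branch shown above.

Valid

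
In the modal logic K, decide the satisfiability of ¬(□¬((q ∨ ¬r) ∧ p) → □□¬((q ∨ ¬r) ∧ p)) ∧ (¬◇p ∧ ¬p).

1. ¬(□¬((q ∨ ¬r) ∧ p) → □□¬((q ∨ ¬r) ∧ p)) ∧ (¬◇p ∧ ¬p), w0
2. ¬(□¬((q ∨ ¬r) ∧ p) → □□¬((q ∨ ¬r) ∧ p)), w0   [∧-rule on 1]
3. ¬◇p ∧ ¬p, w0   [∧-rule on 1]
4. □¬((q ∨ ¬r) ∧ p), w0   [¬→-rule on 2]
5. ¬□□¬((q ∨ ¬r) ∧ p), w0   [¬→-rule on 2]
6. ¬◇p, w0   [∧-rule on 3]
7. ¬p, w0   [∧-rule on 3]
8. ¬□¬((q ∨ ¬r) ∧ p), w1   [¬□-rule on 5: fresh world w1, w0Rw1]
9. ¬((q ∨ ¬r) ∧ p), w1   [□-rule on 4 via w0Rw1]
10. ¬p, w1   [¬◇-rule on 6 via w0Rw1]
11. (q ∨ ¬r) ∧ p, w2   [¬□-rule on 8: fresh world w2, w1Rw2]
12. q ∨ ¬r, w2   [∧-rule on 11]
13. p, w2   [∧-rule on 11]
14. ¬r, w2   [∨-rule on 12 (branches; this branch)]
Accessibility: w0Rw1, w1Rw2

Satisfiable (open branch found)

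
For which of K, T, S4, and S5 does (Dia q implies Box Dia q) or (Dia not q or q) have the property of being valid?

K-tableau for the negation not ((Dia q implies Box Dia q) or (Dia not q or q)):
1. not ((Dia q implies Box Dia q) or (Dia not q or q)), 0
2. not (Dia q implies Box Dia q), 0
3. not (Dia not q or q), 0
4. Dia q, 0
5. not Box Dia q, 0
6. not Dia not q, 0
7. not q, 0
8. q, 1
9. not Dia q, 2
10. q, 2
Accessibility: 0R1, 0R2
Complete open branch: countermodel on a K-frame, so not valid in K.
T-tableau for the negation not ((Dia q implies Box Dia q) or (Dia not q or q)):
1. not ((Dia q implies Box Dia q) or (Dia not q or q)), 0
2. not (Dia q implies Box Dia q), 0
3. not (Dia not q or q), 0
4. Dia q, 0
5. not Box Dia q, 0
6. not Dia not q, 0
7. not q, 0
8. q, 0
Accessibility: 0R0
Branch closes: q and not q both at 0.
Every branch closes (one shown): valid in T, hence also in S4, S5 (every theorem of T is a theorem of S4 and S5).

T, S4, S5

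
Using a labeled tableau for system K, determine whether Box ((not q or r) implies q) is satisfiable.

Satisfiable (open branch found)

1. Box ((not q or r) implies q), w0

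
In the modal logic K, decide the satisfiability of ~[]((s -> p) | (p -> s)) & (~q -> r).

1. ~[]((s -> p) | (p -> s)) & (~q -> r), u
2. ~[]((s -> p) | (p -> s)), u
3. ~q -> r, u
4. r, u
5. ~((s -> p) | (p -> s)), v
6. ~(s -> p), v
7. ~(p -> s), v
8. s, v
9. ~p, v
10. p, v
11. ~s, v
Accessibility: uRv
Branch closes: p and ~p both at v.
(One branch shown.) All branches close.

No, unsatisfiable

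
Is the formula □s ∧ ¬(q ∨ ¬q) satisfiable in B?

Unsatisfiable (every branch closes)

1. □s ∧ ¬(q ∨ ¬q), w0
2. □s, w0   [∧-rule on 1]
3. ¬(q ∨ ¬q), w0   [∧-rule on 1]
4. ¬q, w0   [¬∨-rule on 3]
5. q, w0   [¬∨-rule on 3]
Accessibility: w0Rw0
Branch closes: q and ¬q both at w0.
Every branch closes; the branch above is one of them.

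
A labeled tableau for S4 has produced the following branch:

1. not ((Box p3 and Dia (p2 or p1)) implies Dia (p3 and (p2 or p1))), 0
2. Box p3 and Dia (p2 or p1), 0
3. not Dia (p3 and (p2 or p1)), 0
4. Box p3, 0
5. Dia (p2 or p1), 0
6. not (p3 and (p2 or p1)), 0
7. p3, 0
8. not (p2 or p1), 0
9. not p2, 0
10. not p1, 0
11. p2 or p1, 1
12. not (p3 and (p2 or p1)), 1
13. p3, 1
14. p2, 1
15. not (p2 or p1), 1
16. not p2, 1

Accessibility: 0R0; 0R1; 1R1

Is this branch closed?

Closed

Both p2 and not p2 appear at 1.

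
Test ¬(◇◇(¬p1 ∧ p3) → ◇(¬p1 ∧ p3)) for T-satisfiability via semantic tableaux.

Satisfiable

1. ¬(◇◇(¬p1 ∧ p3) → ◇(¬p1 ∧ p3)), w0
2. ◇◇(¬p1 ∧ p3), w0   [¬→-rule on 1]
3. ¬◇(¬p1 ∧ p3), w0   [¬→-rule on 1]
4. ¬(¬p1 ∧ p3), w0   [¬◇-rule on 3 via w0Rw0]
5. ¬p3, w0   [¬∧-rule on 4 (branches; this branch)]
6. ◇(¬p1 ∧ p3), w1   [◇-rule on 2: fresh world w1, w0Rw1]
7. ¬(¬p1 ∧ p3), w1   [¬◇-rule on 3 via w0Rw1]
8. ¬p3, w1   [¬∧-rule on 7 (branches; this branch)]
9. ¬p1 ∧ p3, w2   [◇-rule on 6: fresh world w2, w1Rw2]
10. ¬p1, w2   [∧-rule on 9]
11. p3, w2   [∧-rule on 9]
Accessibility: w0Rw0, w0Rw1, w1Rw1, w1Rw2, w2Rw2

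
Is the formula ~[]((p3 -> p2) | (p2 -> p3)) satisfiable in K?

1. ~[]((p3 -> p2) | (p2 -> p3)), w0
2. ~((p3 -> p2) | (p2 -> p3)), w1
3. ~(p3 -> p2), w1
4. ~(p2 -> p3), w1
5. p3, w1
6. ~p2, w1
7. p2, w1
8. ~p3, w1
Accessibility: w0Rw1
Branch closes: p2 and ~p2 both at w1.
Every branch closes; the branch above is one of them.

No, unsatisfiable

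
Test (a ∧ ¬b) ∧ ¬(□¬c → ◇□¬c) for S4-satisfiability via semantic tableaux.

Unsatisfiable (every branch closes)

1. (a ∧ ¬b) ∧ ¬(□¬c → ◇□¬c), u
2. a ∧ ¬b, u
3. ¬(□¬c → ◇□¬c), u
4. a, u
5. ¬b, u
6. □¬c, u
7. ¬◇□¬c, u
8. ¬c, u
9. ¬□¬c, u
10. c, v
11. ¬c, v
Accessibility: uRu, uRv, vRv
Branch closes: c and ¬c both at v.
(One branch shown.) All branches close.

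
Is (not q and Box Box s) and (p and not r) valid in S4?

Not valid

Tableau for the negation not ((not q and Box Box s) and (p and not r)):
1. not ((not q and Box Box s) and (p and not r)), u
2. not (p and not r), u
3. r, u
Accessibility: uRu
The negation has an open branch (countermodel exists).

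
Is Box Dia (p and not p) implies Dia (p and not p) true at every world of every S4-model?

Tableau for the negation not (Box Dia (p and not p) implies Dia (p and not p)):
1. not (Box Dia (p and not p) implies Dia (p and not p)), 0
2. Box Dia (p and not p), 0
3. not Dia (p and not p), 0
4. Dia (p and not p), 0
5. not (p and not p), 0
6. p, 0
7. p and not p, 1
8. p, 1
9. not p, 1
Accessibility: 0R0, 0R1, 1R1
Branch closes: p and not p both at 1.
All branches of the negation close; one closing branch shown above.

Yes, valid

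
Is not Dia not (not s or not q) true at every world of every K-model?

Invalid (countermodel exists)

Tableau for the negation Dia not (not s or not q):
1. Dia not (not s or not q), u
2. not (not s or not q), v
3. s, v
4. q, v
Accessibility: uRv
The negation has an open branch (countermodel exists).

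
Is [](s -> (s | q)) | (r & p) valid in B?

Tableau for the negation ~([](s -> (s | q)) | (r & p)):
1. ~([](s -> (s | q)) | (r & p)), w0
2. ~[](s -> (s | q)), w0   [~|-rule on 1]
3. ~(r & p), w0   [~|-rule on 1]
4. ~p, w0   [~&-rule on 3 (branches; this branch)]
5. ~(s -> (s | q)), w1   [~[]-rule on 2: fresh world w1, w0Rw1]
6. s, w1   [~->-rule on 5]
7. ~(s | q), w1   [~->-rule on 5]
8. ~s, w1   [~|-rule on 7]
9. ~q, w1   [~|-rule on 7]
Accessibility: w0Rw0, w0Rw1, w1Rw0, w1Rw1
Branch closes: s and ~s both at w1.
Every branch of the negation's tableau closes; the branch above is one of them.

Yes, valid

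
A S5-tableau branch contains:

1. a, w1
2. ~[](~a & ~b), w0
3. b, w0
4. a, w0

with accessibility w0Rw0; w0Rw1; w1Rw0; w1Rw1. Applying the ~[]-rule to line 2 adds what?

a fresh world w2 with w0Rw2, and ~(~a & ~b) at w2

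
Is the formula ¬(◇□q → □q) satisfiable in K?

1. ¬(◇□q → □q), 0
2. ◇□q, 0
3. ¬□q, 0
4. □q, 1
5. ¬q, 2
Accessibility: 0R1, 0R2

Yes, satisfiable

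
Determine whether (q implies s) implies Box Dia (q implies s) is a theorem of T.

No, not valid

Tableau for the negation not ((q implies s) implies Box Dia (q implies s)):
1. not ((q implies s) implies Box Dia (q implies s)), w0
2. q implies s, w0   [neg-implies-rule on 1]
3. not Box Dia (q implies s), w0   [neg-implies-rule on 1]
4. s, w0   [implies-rule on 2 (branches; this branch)]
5. not Dia (q implies s), w1   [neg-Box-rule on 3: fresh world w1, w0Rw1]
6. not (q implies s), w1   [neg-Dia-rule on 5 via w1Rw1]
7. q, w1   [neg-implies-rule on 6]
8. not s, w1   [neg-implies-rule on 6]
Accessibility: w0Rw0, w0Rw1, w1Rw1
The negation has an open branch (countermodel exists).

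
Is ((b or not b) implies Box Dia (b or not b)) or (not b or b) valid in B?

Tableau for the negation not (((b or not b) implies Box Dia (b or not b)) or (not b or b)):
1. not (((b or not b) implies Box Dia (b or not b)) or (not b or b)), 0
2. not ((b or not b) implies Box Dia (b or not b)), 0   [neg-or-rule on 1]
3. not (not b or b), 0   [neg-or-rule on 1]
4. b or not b, 0   [neg-implies-rule on 2]
5. not Box Dia (b or not b), 0   [neg-implies-rule on 2]
6. b, 0   [neg-or-rule on 3]
7. not b, 0   [neg-or-rule on 3]
Accessibility: 0R0
Branch closes: b and not b both at 0.
Every branch of the negation's tableau closes; the branch above is one of them.

Yes, valid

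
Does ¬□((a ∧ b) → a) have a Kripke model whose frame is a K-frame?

Unsatisfiable (every branch closes)

1. ¬□((a ∧ b) → a), w0
2. ¬((a ∧ b) → a), w1   [¬□-rule on 1: fresh world w1, w0Rw1]
3. a ∧ b, w1   [¬→-rule on 2]
4. ¬a, w1   [¬→-rule on 2]
5. a, w1   [∧-rule on 3]
6. b, w1   [∧-rule on 3]
Accessibility: w0Rw1
Branch closes: a and ¬a both at w1.
(One branch shown.) All branches close.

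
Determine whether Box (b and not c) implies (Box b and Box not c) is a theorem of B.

Tableau for the negation not (Box (b and not c) implies (Box b and Box not c)):
1. not (Box (b and not c) implies (Box b and Box not c)), 0
2. Box (b and not c), 0   [neg-implies-rule on 1]
3. not (Box b and Box not c), 0   [neg-implies-rule on 1]
4. b and not c, 0   [Box-rule on 2 via 0R0]
5. b, 0   [and-rule on 4]
6. not c, 0   [and-rule on 4]
7. not Box not c, 0   [neg-and-rule on 3 (branches; this branch)]
8. c, 1   [neg-Box-rule on 7: fresh world 1, 0R1]
9. b and not c, 1   [Box-rule on 2 via 0R1]
10. b, 1   [and-rule on 9]
11. not c, 1   [and-rule on 9]
Accessibility: 0R0, 0R1, 1R0, 1R1
Branch closes: c and not c both at 1.
Every branch of the negation's tableau closes; the branch above is one of them.

Yes, valid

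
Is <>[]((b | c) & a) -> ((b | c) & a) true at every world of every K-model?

Tableau for the negation ~(<>[]((b | c) & a) -> ((b | c) & a)):
1. ~(<>[]((b | c) & a) -> ((b | c) & a)), 0
2. <>[]((b | c) & a), 0   [~->-rule on 1]
3. ~((b | c) & a), 0   [~->-rule on 1]
4. ~a, 0   [~&-rule on 3 (branches; this branch)]
5. []((b | c) & a), 1   [<>-rule on 2: fresh world 1, 0R1]
Accessibility: 0R1
The negation has an open branch (countermodel exists).

Not valid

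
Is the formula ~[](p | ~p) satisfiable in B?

No, unsatisfiable

1. ~[](p | ~p), 0
2. ~(p | ~p), 1
3. ~p, 1
4. p, 1
Accessibility: 0R0, 0R1, 1R0, 1R1
Branch closes: p and ~p both at 1.
All branches of the tableau close; one closing branch shown above.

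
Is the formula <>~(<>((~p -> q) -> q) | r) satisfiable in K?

1. <>~(<>((~p -> q) -> q) | r), w0
2. ~(<>((~p -> q) -> q) | r), w1
3. ~<>((~p -> q) -> q), w1
4. ~r, w1
Accessibility: w0Rw1

Satisfiable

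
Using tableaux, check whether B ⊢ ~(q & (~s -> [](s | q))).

Tableau for the negation q & (~s -> [](s | q)):
1. q & (~s -> [](s | q)), u
2. q, u
3. ~s -> [](s | q), u
4. [](s | q), u
5. s | q, u
Accessibility: uRu
The negation has an open branch (countermodel exists).

Invalid (countermodel exists)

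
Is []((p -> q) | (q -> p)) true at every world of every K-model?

Tableau for the negation ~[]((p -> q) | (q -> p)):
1. ~[]((p -> q) | (q -> p)), u
2. ~((p -> q) | (q -> p)), v
3. ~(p -> q), v
4. ~(q -> p), v
5. p, v
6. ~q, v
7. q, v
8. ~p, v
Accessibility: uRv
Branch closes: q and ~q both at v.
Every branch of the negation's tableau closes; the branch above is one of them.

Valid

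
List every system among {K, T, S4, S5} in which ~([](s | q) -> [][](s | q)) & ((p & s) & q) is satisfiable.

T-tableau for the formula:
1. ~([](s | q) -> [][](s | q)) & ((p & s) & q), w0
2. ~([](s | q) -> [][](s | q)), w0
3. (p & s) & q, w0
4. [](s | q), w0
5. ~[][](s | q), w0
6. p & s, w0
7. q, w0
8. p, w0
9. s, w0
10. s | q, w0
11. ~[](s | q), w1
12. s | q, w1
13. q, w1
14. ~(s | q), w2
15. ~s, w2
16. ~q, w2
Accessibility: w0Rw0, w0Rw1, w1Rw1, w1Rw2, w2Rw2
Complete open branch: satisfiable in T, hence also in K (this T-model is also a K-model).
S4-tableau for the formula:
1. ~([](s | q) -> [][](s | q)) & ((p & s) & q), w0
2. ~([](s | q) -> [][](s | q)), w0
3. (p & s) & q, w0
4. [](s | q), w0
5. ~[][](s | q), w0
6. p & s, w0
7. q, w0
8. p, w0
9. s, w0
10. s | q, w0
11. ~[](s | q), w1
12. s | q, w1
13. q, w1
14. ~(s | q), w2
15. ~s, w2
16. ~q, w2
17. s | q, w2
18. q, w2
Accessibility: w0Rw0, w0Rw1, w0Rw2, w1Rw1, w1Rw2, w2Rw2
Branch closes: q and ~q both at w2.
Every branch closes (one shown): unsatisfiable in S4, hence also in S5 (every S5-frame is an S4-frame).

K, T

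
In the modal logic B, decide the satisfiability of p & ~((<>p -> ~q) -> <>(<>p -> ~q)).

No, unsatisfiable

1. p & ~((<>p -> ~q) -> <>(<>p -> ~q)), 0
2. p, 0   [&-rule on 1]
3. ~((<>p -> ~q) -> <>(<>p -> ~q)), 0   [&-rule on 1]
4. <>p -> ~q, 0   [~->-rule on 3]
5. ~<>(<>p -> ~q), 0   [~->-rule on 3]
6. ~(<>p -> ~q), 0   [~<>-rule on 5 via 0R0]
7. <>p, 0   [~->-rule on 6]
8. q, 0   [~->-rule on 6]
9. ~<>p, 0   [->-rule on 4 (branches; this branch)]
10. ~p, 0   [~<>-rule on 9 via 0R0]
Accessibility: 0R0
Branch closes: p and ~p both at 0.
(One branch shown.) All branches close.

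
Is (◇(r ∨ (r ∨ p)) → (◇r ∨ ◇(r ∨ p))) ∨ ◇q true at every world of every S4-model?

Yes, valid

Tableau for the negation ¬((◇(r ∨ (r ∨ p)) → (◇r ∨ ◇(r ∨ p))) ∨ ◇q):
1. ¬((◇(r ∨ (r ∨ p)) → (◇r ∨ ◇(r ∨ p))) ∨ ◇q), u
2. ¬(◇(r ∨ (r ∨ p)) → (◇r ∨ ◇(r ∨ p))), u
3. ¬◇q, u
4. ◇(r ∨ (r ∨ p)), u
5. ¬(◇r ∨ ◇(r ∨ p)), u
6. ¬◇r, u
7. ¬◇(r ∨ p), u
8. ¬q, u
9. ¬r, u
10. ¬(r ∨ p), u
11. ¬p, u
12. r ∨ (r ∨ p), v
13. ¬q, v
14. ¬r, v
15. ¬(r ∨ p), v
16. ¬p, v
17. r ∨ p, v
18. p, v
Accessibility: uRu, uRv, vRv
Branch closes: p and ¬p both at v.
Every branch of the negation's tableau closes; the branch above is one of them.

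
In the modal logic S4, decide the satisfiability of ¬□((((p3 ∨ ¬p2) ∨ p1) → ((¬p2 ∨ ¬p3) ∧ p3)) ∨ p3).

1. ¬□((((p3 ∨ ¬p2) ∨ p1) → ((¬p2 ∨ ¬p3) ∧ p3)) ∨ p3), u
2. ¬((((p3 ∨ ¬p2) ∨ p1) → ((¬p2 ∨ ¬p3) ∧ p3)) ∨ p3), v   [¬□-rule on 1: fresh world v, uRv]
3. ¬(((p3 ∨ ¬p2) ∨ p1) → ((¬p2 ∨ ¬p3) ∧ p3)), v   [¬∨-rule on 2]
4. ¬p3, v   [¬∨-rule on 2]
5. (p3 ∨ ¬p2) ∨ p1, v   [¬→-rule on 3]
6. ¬((¬p2 ∨ ¬p3) ∧ p3), v   [¬→-rule on 3]
7. p1, v   [∨-rule on 5 (branches; this branch)]
Accessibility: uRu, uRv, vRv

Satisfiable (open branch found)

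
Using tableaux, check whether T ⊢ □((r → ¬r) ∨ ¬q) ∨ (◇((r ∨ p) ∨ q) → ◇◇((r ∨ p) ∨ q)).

Tableau for the negation ¬(□((r → ¬r) ∨ ¬q) ∨ (◇((r ∨ p) ∨ q) → ◇◇((r ∨ p) ∨ q))):
1. ¬(□((r → ¬r) ∨ ¬q) ∨ (◇((r ∨ p) ∨ q) → ◇◇((r ∨ p) ∨ q))), w0
2. ¬□((r → ¬r) ∨ ¬q), w0
3. ¬(◇((r ∨ p) ∨ q) → ◇◇((r ∨ p) ∨ q)), w0
4. ◇((r ∨ p) ∨ q), w0
5. ¬◇◇((r ∨ p) ∨ q), w0
6. ¬◇((r ∨ p) ∨ q), w0
7. ¬((r ∨ p) ∨ q), w0
8. ¬(r ∨ p), w0
9. ¬q, w0
10. ¬r, w0
11. ¬p, w0
12. ¬((r → ¬r) ∨ ¬q), w1
13. ¬(r → ¬r), w1
14. q, w1
15. r, w1
16. ¬◇((r ∨ p) ∨ q), w1
17. ¬((r ∨ p) ∨ q), w1
18. ¬(r ∨ p), w1
19. ¬q, w1
Accessibility: w0Rw0, w0Rw1, w1Rw1
Branch closes: q and ¬q both at w1.
All branches of the negation close; one closing branch shown above.

Yes, valid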